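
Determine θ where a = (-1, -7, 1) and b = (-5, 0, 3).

a·b = (-1)·(-5) + (-7)·0 + 1·3 = 5 + 0 + 3 = 8
|a| = √((-1)² + (-7)² + 1²) = √51 ≈ 7.141
|b| = √((-5)² + 0² + 3²) = √34 ≈ 5.831
cos θ = (a·b)/(|a||b|) = 8/(7.141·5.831) ≈ 0.1921
θ = arccos(0.1921) ≈ 78.92°

78.92°


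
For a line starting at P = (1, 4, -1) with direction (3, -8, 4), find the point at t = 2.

P(t) = P + t·d
  = (1 + 3·2, 4 + (-8)·2, -1 + 4·2)
  = (1 + 6, 4 - 16, -1 + 8)
  = (7, -12, 7)

(7, -12, 7)


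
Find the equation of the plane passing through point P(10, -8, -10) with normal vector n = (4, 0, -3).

The plane through P with normal n = (a, b, c) satisfies n·(r - P) = 0,
i.e. ax + by + cz = a·x₀ + b·y₀ + c·z₀.
d = 4·10 + 0·(-8) + (-3)·(-10)
  = 40 + 0 + 30
  = 70
Equation: 4x - 3z = 70

4x - 3z = 70


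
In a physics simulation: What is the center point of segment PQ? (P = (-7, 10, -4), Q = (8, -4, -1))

M = ((x₁+x₂)/2, (y₁+y₂)/2, (z₁+z₂)/2)
  = ((-7 + 8)/2, (10 - 4)/2, (-4 - 1)/2)
  = (1/2, 6/2, -5/2)
  = (0.5, 3, -2.5)

(0.5, 3, -2.5)


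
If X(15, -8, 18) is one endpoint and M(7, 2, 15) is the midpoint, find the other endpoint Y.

Y = 2M - X
  = (2·7 - 15, 2·2 - (-8), 2·15 - 18)
  = (14 - 15, 4 + 8, 30 - 18)
  = (-1, 12, 12)

(-1, 12, 12)


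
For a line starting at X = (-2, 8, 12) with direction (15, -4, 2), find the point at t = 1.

P(t) = X + t·d
  = (-2 + 15·1, 8 + (-4)·1, 12 + 2·1)
  = (-2 + 15, 8 - 4, 12 + 2)
  = (13, 4, 14)

(13, 4, 14)


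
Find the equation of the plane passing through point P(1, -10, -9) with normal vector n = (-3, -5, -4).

The plane through P with normal n = (a, b, c) satisfies n·(r - P) = 0,
i.e. ax + by + cz = a·x₀ + b·y₀ + c·z₀.
d = (-3)·1 + (-5)·(-10) + (-4)·(-9)
  = -3 + 50 + 36
  = 83
Equation: -3x - 5y - 4z = 83

-3x - 5y - 4z = 83


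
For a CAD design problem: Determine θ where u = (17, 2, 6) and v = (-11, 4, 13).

u·v = 17·(-11) + 2·4 + 6·13 = -187 + 8 + 78 = -101
|u| = √(17² + 2² + 6²) = √329 ≈ 18.14
|v| = √((-11)² + 4² + 13²) = √306 ≈ 17.49
cos θ = (u·v)/(|u||v|) = -101/(18.14·17.49) ≈ -0.3183
θ = arccos(-0.3183) ≈ 108.6°

108.6°


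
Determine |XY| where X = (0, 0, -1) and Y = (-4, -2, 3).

d = √[(x₂-x₁)² + (y₂-y₁)² + (z₂-z₁)²]
  = √[(-4)² + (-2)² + 4²]
  = √[16 + 4 + 16]
  = √36
  ≈ 6

6


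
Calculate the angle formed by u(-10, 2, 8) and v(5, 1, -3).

u·v = (-10)·5 + 2·1 + 8·(-3) = -50 + 2 - 24 = -72
|u| = √((-10)² + 2² + 8²) = √168 ≈ 12.96
|v| = √(5² + 1² + (-3)²) = √35 ≈ 5.916
cos θ = (u·v)/(|u||v|) = -72/(12.96·5.916) ≈ -0.939
θ = arccos(-0.939) ≈ 159.9°

159.9°


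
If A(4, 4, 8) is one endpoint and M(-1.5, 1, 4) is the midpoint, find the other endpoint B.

B = 2M - A
  = (2·(-1.5) - 4, 2·1 - 4, 2·4 - 8)
  = (-3 - 4, 2 - 4, 8 - 8)
  = (-7, -2, 0)

(-7, -2, 0)


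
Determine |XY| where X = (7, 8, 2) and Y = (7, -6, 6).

d = √[(x₂-x₁)² + (y₂-y₁)² + (z₂-z₁)²]
  = √[0² + (-14)² + 4²]
  = √[0 + 196 + 16]
  = √212
  ≈ 14.56

14.56


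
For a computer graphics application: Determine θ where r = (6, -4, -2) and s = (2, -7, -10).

r·s = 6·2 + (-4)·(-7) + (-2)·(-10) = 12 + 28 + 20 = 60
|r| = √(6² + (-4)² + (-2)²) = √56 ≈ 7.483
|s| = √(2² + (-7)² + (-10)²) = √153 ≈ 12.37
cos θ = (r·s)/(|r||s|) = 60/(7.483·12.37) ≈ 0.6482
θ = arccos(0.6482) ≈ 49.59°

49.59°


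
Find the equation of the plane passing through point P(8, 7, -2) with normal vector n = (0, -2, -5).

The plane through P with normal n = (a, b, c) satisfies n·(r - P) = 0,
i.e. ax + by + cz = a·x₀ + b·y₀ + c·z₀.
d = 0·8 + (-2)·7 + (-5)·(-2)
  = 0 - 14 + 10
  = -4
Equation: -2y - 5z = -4

-2y - 5z = -4


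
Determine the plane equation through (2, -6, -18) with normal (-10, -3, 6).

The plane through P with normal n = (a, b, c) satisfies n·(r - P) = 0,
i.e. ax + by + cz = a·x₀ + b·y₀ + c·z₀.
d = (-10)·2 + (-3)·(-6) + 6·(-18)
  = -20 + 18 - 108
  = -110
Equation: -10x - 3y + 6z = -110

-10x - 3y + 6z = -110


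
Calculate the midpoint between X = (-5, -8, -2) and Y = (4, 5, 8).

M = ((x₁+x₂)/2, (y₁+y₂)/2, (z₁+z₂)/2)
  = ((-5 + 4)/2, (-8 + 5)/2, (-2 + 8)/2)
  = (-1/2, -3/2, 6/2)
  = (-0.5, -1.5, 3)

(-0.5, -1.5, 3)


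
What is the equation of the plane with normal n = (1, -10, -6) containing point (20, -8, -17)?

The plane through P with normal n = (a, b, c) satisfies n·(r - P) = 0,
i.e. ax + by + cz = a·x₀ + b·y₀ + c·z₀.
d = 1·20 + (-10)·(-8) + (-6)·(-17)
  = 20 + 80 + 102
  = 202
Equation: x - 10y - 6z = 202

x - 10y - 6z = 202


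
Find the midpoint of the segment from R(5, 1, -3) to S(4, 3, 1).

M = ((x₁+x₂)/2, (y₁+y₂)/2, (z₁+z₂)/2)
  = ((5 + 4)/2, (1 + 3)/2, (-3 + 1)/2)
  = (9/2, 4/2, -2/2)
  = (4.5, 2, -1)

(4.5, 2, -1)


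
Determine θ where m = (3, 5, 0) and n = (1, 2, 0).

m·n = 3·1 + 5·2 + 0·0 = 3 + 10 + 0 = 13
|m| = √(3² + 5² + 0²) = √34 ≈ 5.831
|n| = √(1² + 2² + 0²) = √5 ≈ 2.236
cos θ = (m·n)/(|m||n|) = 13/(5.831·2.236) ≈ 0.9971
θ = arccos(0.9971) ≈ 4.399°

4.399°


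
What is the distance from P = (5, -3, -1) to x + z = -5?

distance = |a·x₀ + b·y₀ + c·z₀ - d| / √(a² + b² + c²)
  = |1·5 + 0·(-3) + 1·(-1) - (-5)| / √(1² + 0² + 1²)
  = |5 + 0 - 1 + 5| / √(1 + 0 + 1)
  = |9| / √2
  = 9 / 1.414
  ≈ 6.364

6.364


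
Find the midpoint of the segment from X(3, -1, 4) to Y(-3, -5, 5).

M = ((x₁+x₂)/2, (y₁+y₂)/2, (z₁+z₂)/2)
  = ((3 - 3)/2, (-1 - 5)/2, (4 + 5)/2)
  = (0/2, -6/2, 9/2)
  = (0, -3, 4.5)

(0, -3, 4.5)


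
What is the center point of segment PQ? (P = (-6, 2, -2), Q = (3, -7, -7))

M = ((x₁+x₂)/2, (y₁+y₂)/2, (z₁+z₂)/2)
  = ((-6 + 3)/2, (2 - 7)/2, (-2 - 7)/2)
  = (-3/2, -5/2, -9/2)
  = (-1.5, -2.5, -4.5)

(-1.5, -2.5, -4.5)


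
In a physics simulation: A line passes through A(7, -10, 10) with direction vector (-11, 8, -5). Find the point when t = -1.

P(t) = A + t·d
  = (7 + (-11)·(-1), -10 + 8·(-1), 10 + (-5)·(-1))
  = (7 + 11, -10 - 8, 10 + 5)
  = (18, -18, 15)

(18, -18, 15)


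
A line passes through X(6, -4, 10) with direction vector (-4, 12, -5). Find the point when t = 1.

P(t) = X + t·d
  = (6 + (-4)·1, -4 + 12·1, 10 + (-5)·1)
  = (6 - 4, -4 + 12, 10 - 5)
  = (2, 8, 5)

(2, 8, 5)


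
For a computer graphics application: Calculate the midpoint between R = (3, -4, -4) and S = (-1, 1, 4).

M = ((x₁+x₂)/2, (y₁+y₂)/2, (z₁+z₂)/2)
  = ((3 - 1)/2, (-4 + 1)/2, (-4 + 4)/2)
  = (2/2, -3/2, 0/2)
  = (1, -1.5, 0)

(1, -1.5, 0)


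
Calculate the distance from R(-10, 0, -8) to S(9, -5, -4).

d = √[(x₂-x₁)² + (y₂-y₁)² + (z₂-z₁)²]
  = √[19² + (-5)² + 4²]
  = √[361 + 25 + 16]
  = √402
  ≈ 20.05

20.05


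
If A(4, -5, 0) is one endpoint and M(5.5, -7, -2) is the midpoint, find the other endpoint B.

B = 2M - A
  = (2·5.5 - 4, 2·(-7) - (-5), 2·(-2) - 0)
  = (11 - 4, -14 + 5, -4 + 0)
  = (7, -9, -4)

(7, -9, -4)


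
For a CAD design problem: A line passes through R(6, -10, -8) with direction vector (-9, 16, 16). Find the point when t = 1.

P(t) = R + t·d
  = (6 + (-9)·1, -10 + 16·1, -8 + 16·1)
  = (6 - 9, -10 + 16, -8 + 16)
  = (-3, 6, 8)

(-3, 6, 8)


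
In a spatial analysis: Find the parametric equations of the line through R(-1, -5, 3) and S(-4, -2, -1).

Direction vector d = S - R = (-4 + 1, -2 + 5, -1 - 3) = (-3, 3, -4)
Parametric form r = R + t·d:
x = -1 - 3t, y = -5 + 3t, z = 3 - 4t

x = -1 - 3t, y = -5 + 3t, z = 3 - 4t


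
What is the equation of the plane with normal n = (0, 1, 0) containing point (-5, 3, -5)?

The plane through P with normal n = (a, b, c) satisfies n·(r - P) = 0,
i.e. ax + by + cz = a·x₀ + b·y₀ + c·z₀.
d = 0·(-5) + 1·3 + 0·(-5)
  = 0 + 3 + 0
  = 3
Equation: y = 3

y = 3


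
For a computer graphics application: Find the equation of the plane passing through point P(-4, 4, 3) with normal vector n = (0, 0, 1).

The plane through P with normal n = (a, b, c) satisfies n·(r - P) = 0,
i.e. ax + by + cz = a·x₀ + b·y₀ + c·z₀.
d = 0·(-4) + 0·4 + 1·3
  = 0 + 0 + 3
  = 3
Equation: z = 3

z = 3


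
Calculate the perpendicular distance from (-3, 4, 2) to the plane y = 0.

distance = |a·x₀ + b·y₀ + c·z₀ - d| / √(a² + b² + c²)
  = |0·(-3) + 1·4 + 0·2 - 0| / √(0² + 1² + 0²)
  = |0 + 4 + 0 + 0| / √(0 + 1 + 0)
  = |4| / √1
  = 4 / 1
  ≈ 4

4


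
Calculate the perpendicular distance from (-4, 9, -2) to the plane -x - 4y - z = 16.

distance = |a·x₀ + b·y₀ + c·z₀ - d| / √(a² + b² + c²)
  = |(-1)·(-4) + (-4)·9 + (-1)·(-2) - 16| / √((-1)² + (-4)² + (-1)²)
  = |4 - 36 + 2 - 16| / √(1 + 16 + 1)
  = |-46| / √18
  = 46 / 4.243
  ≈ 10.84

10.84


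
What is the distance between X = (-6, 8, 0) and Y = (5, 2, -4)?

d = √[(x₂-x₁)² + (y₂-y₁)² + (z₂-z₁)²]
  = √[11² + (-6)² + (-4)²]
  = √[121 + 36 + 16]
  = √173
  ≈ 13.15

13.15


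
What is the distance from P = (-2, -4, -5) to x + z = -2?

distance = |a·x₀ + b·y₀ + c·z₀ - d| / √(a² + b² + c²)
  = |1·(-2) + 0·(-4) + 1·(-5) - (-2)| / √(1² + 0² + 1²)
  = |-2 + 0 - 5 + 2| / √(1 + 0 + 1)
  = |-5| / √2
  = 5 / 1.414
  ≈ 3.536

3.536


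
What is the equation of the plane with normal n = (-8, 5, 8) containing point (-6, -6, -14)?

The plane through P with normal n = (a, b, c) satisfies n·(r - P) = 0,
i.e. ax + by + cz = a·x₀ + b·y₀ + c·z₀.
d = (-8)·(-6) + 5·(-6) + 8·(-14)
  = 48 - 30 - 112
  = -94
Equation: -8x + 5y + 8z = -94

-8x + 5y + 8z = -94


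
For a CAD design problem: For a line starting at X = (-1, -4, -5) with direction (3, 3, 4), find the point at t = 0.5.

P(t) = X + t·d
  = (-1 + 3·0.5, -4 + 3·0.5, -5 + 4·0.5)
  = (-1 + 1.5, -4 + 1.5, -5 + 2)
  = (0.5, -2.5, -3)

(0.5, -2.5, -3)


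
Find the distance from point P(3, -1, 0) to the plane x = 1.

distance = |a·x₀ + b·y₀ + c·z₀ - d| / √(a² + b² + c²)
  = |1·3 + 0·(-1) + 0·0 - 1| / √(1² + 0² + 0²)
  = |3 + 0 + 0 - 1| / √(1 + 0 + 0)
  = |2| / √1
  = 2 / 1
  ≈ 2

2


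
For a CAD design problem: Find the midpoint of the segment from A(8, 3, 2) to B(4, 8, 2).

M = ((x₁+x₂)/2, (y₁+y₂)/2, (z₁+z₂)/2)
  = ((8 + 4)/2, (3 + 8)/2, (2 + 2)/2)
  = (12/2, 11/2, 4/2)
  = (6, 5.5, 2)

(6, 5.5, 2)


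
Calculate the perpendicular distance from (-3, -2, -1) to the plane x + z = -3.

distance = |a·x₀ + b·y₀ + c·z₀ - d| / √(a² + b² + c²)
  = |1·(-3) + 0·(-2) + 1·(-1) - (-3)| / √(1² + 0² + 1²)
  = |-3 + 0 - 1 + 3| / √(1 + 0 + 1)
  = |-1| / √2
  = 1 / 1.414
  ≈ 0.7071

0.7071


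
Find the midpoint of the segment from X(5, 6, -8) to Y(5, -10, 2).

M = ((x₁+x₂)/2, (y₁+y₂)/2, (z₁+z₂)/2)
  = ((5 + 5)/2, (6 - 10)/2, (-8 + 2)/2)
  = (10/2, -4/2, -6/2)
  = (5, -2, -3)

(5, -2, -3)


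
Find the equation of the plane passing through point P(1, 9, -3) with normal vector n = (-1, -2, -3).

The plane through P with normal n = (a, b, c) satisfies n·(r - P) = 0,
i.e. ax + by + cz = a·x₀ + b·y₀ + c·z₀.
d = (-1)·1 + (-2)·9 + (-3)·(-3)
  = -1 - 18 + 9
  = -10
Equation: -x - 2y - 3z = -10

-x - 2y - 3z = -10


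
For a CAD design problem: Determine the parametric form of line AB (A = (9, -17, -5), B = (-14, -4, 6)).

Direction vector d = B - A = (-14 - 9, -4 + 17, 6 + 5) = (-23, 13, 11)
Parametric form r = A + t·d:
x = 9 - 23t, y = -17 + 13t, z = -5 + 11t

x = 9 - 23t, y = -17 + 13t, z = -5 + 11t


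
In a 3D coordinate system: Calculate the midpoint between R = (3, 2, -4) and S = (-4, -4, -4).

M = ((x₁+x₂)/2, (y₁+y₂)/2, (z₁+z₂)/2)
  = ((3 - 4)/2, (2 - 4)/2, (-4 - 4)/2)
  = (-1/2, -2/2, -8/2)
  = (-0.5, -1, -4)

(-0.5, -1, -4)


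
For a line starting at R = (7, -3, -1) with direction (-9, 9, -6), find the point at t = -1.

P(t) = R + t·d
  = (7 + (-9)·(-1), -3 + 9·(-1), -1 + (-6)·(-1))
  = (7 + 9, -3 - 9, -1 + 6)
  = (16, -12, 5)

(16, -12, 5)


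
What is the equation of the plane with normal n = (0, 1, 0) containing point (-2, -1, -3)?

The plane through P with normal n = (a, b, c) satisfies n·(r - P) = 0,
i.e. ax + by + cz = a·x₀ + b·y₀ + c·z₀.
d = 0·(-2) + 1·(-1) + 0·(-3)
  = 0 - 1 + 0
  = -1
Equation: y = -1

y = -1


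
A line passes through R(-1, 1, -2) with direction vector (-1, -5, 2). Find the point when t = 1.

P(t) = R + t·d
  = (-1 + (-1)·1, 1 + (-5)·1, -2 + 2·1)
  = (-1 - 1, 1 - 5, -2 + 2)
  = (-2, -4, 0)

(-2, -4, 0)


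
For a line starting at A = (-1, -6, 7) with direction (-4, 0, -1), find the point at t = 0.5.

P(t) = A + t·d
  = (-1 + (-4)·0.5, -6 + 0·0.5, 7 + (-1)·0.5)
  = (-1 - 2, -6 + 0, 7 - 0.5)
  = (-3, -6, 6.5)

(-3, -6, 6.5)


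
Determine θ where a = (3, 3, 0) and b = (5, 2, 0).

a·b = 3·5 + 3·2 + 0·0 = 15 + 6 + 0 = 21
|a| = √(3² + 3² + 0²) = √18 ≈ 4.243
|b| = √(5² + 2² + 0²) = √29 ≈ 5.385
cos θ = (a·b)/(|a||b|) = 21/(4.243·5.385) ≈ 0.9191
θ = arccos(0.9191) ≈ 23.2°

23.2°


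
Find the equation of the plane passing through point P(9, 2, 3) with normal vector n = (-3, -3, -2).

The plane through P with normal n = (a, b, c) satisfies n·(r - P) = 0,
i.e. ax + by + cz = a·x₀ + b·y₀ + c·z₀.
d = (-3)·9 + (-3)·2 + (-2)·3
  = -27 - 6 - 6
  = -39
Equation: -3x - 3y - 2z = -39

-3x - 3y - 2z = -39


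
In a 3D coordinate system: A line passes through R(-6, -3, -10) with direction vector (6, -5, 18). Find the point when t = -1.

P(t) = R + t·d
  = (-6 + 6·(-1), -3 + (-5)·(-1), -10 + 18·(-1))
  = (-6 - 6, -3 + 5, -10 - 18)
  = (-12, 2, -28)

(-12, 2, -28)


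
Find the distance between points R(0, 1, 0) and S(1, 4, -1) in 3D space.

d = √[(x₂-x₁)² + (y₂-y₁)² + (z₂-z₁)²]
  = √[1² + 3² + (-1)²]
  = √[1 + 9 + 1]
  = √11
  ≈ 3.317

3.317


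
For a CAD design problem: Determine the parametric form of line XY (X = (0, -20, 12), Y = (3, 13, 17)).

Direction vector d = Y - X = (3 + 0, 13 + 20, 17 - 12) = (3, 33, 5)
Parametric form r = X + t·d:
x = 0 + 3t, y = -20 + 33t, z = 12 + 5t

x = 0 + 3t, y = -20 + 33t, z = 12 + 5t


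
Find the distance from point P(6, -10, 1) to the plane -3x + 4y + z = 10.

distance = |a·x₀ + b·y₀ + c·z₀ - d| / √(a² + b² + c²)
  = |(-3)·6 + 4·(-10) + 1·1 - 10| / √((-3)² + 4² + 1²)
  = |-18 - 40 + 1 - 10| / √(9 + 16 + 1)
  = |-67| / √26
  = 67 / 5.099
  ≈ 13.14

13.14


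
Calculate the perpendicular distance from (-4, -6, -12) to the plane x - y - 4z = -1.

distance = |a·x₀ + b·y₀ + c·z₀ - d| / √(a² + b² + c²)
  = |1·(-4) + (-1)·(-6) + (-4)·(-12) - (-1)| / √(1² + (-1)² + (-4)²)
  = |-4 + 6 + 48 + 1| / √(1 + 1 + 16)
  = |51| / √18
  = 51 / 4.243
  ≈ 12.02

12.02


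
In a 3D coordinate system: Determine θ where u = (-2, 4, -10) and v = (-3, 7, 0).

u·v = (-2)·(-3) + 4·7 + (-10)·0 = 6 + 28 + 0 = 34
|u| = √((-2)² + 4² + (-10)²) = √120 ≈ 10.95
|v| = √((-3)² + 7² + 0²) = √58 ≈ 7.616
cos θ = (u·v)/(|u||v|) = 34/(10.95·7.616) ≈ 0.4075
θ = arccos(0.4075) ≈ 65.95°

65.95°


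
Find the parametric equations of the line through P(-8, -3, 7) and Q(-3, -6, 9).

Direction vector d = Q - P = (-3 + 8, -6 + 3, 9 - 7) = (5, -3, 2)
Parametric form r = P + t·d:
x = -8 + 5t, y = -3 - 3t, z = 7 + 2t

x = -8 + 5t, y = -3 - 3t, z = 7 + 2t


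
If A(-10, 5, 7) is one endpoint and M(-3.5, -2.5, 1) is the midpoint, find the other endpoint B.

B = 2M - A
  = (2·(-3.5) - (-10), 2·(-2.5) - 5, 2·1 - 7)
  = (-7 + 10, -5 - 5, 2 - 7)
  = (3, -10, -5)

(3, -10, -5)


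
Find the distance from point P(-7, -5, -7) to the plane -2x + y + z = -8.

distance = |a·x₀ + b·y₀ + c·z₀ - d| / √(a² + b² + c²)
  = |(-2)·(-7) + 1·(-5) + 1·(-7) - (-8)| / √((-2)² + 1² + 1²)
  = |14 - 5 - 7 + 8| / √(4 + 1 + 1)
  = |10| / √6
  = 10 / 2.449
  ≈ 4.082

4.082


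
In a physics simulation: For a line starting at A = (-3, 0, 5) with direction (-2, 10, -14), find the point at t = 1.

P(t) = A + t·d
  = (-3 + (-2)·1, 0 + 10·1, 5 + (-14)·1)
  = (-3 - 2, 0 + 10, 5 - 14)
  = (-5, 10, -9)

(-5, 10, -9)


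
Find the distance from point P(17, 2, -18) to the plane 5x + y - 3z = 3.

distance = |a·x₀ + b·y₀ + c·z₀ - d| / √(a² + b² + c²)
  = |5·17 + 1·2 + (-3)·(-18) - 3| / √(5² + 1² + (-3)²)
  = |85 + 2 + 54 - 3| / √(25 + 1 + 9)
  = |138| / √35
  = 138 / 5.916
  ≈ 23.33

23.33


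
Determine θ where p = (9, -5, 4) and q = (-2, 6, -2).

p·q = 9·(-2) + (-5)·6 + 4·(-2) = -18 - 30 - 8 = -56
|p| = √(9² + (-5)² + 4²) = √122 ≈ 11.05
|q| = √((-2)² + 6² + (-2)²) = √44 ≈ 6.633
cos θ = (p·q)/(|p||q|) = -56/(11.05·6.633) ≈ -0.7643
θ = arccos(-0.7643) ≈ 139.8°

139.8°


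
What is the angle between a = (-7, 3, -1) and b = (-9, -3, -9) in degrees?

a·b = (-7)·(-9) + 3·(-3) + (-1)·(-9) = 63 - 9 + 9 = 63
|a| = √((-7)² + 3² + (-1)²) = √59 ≈ 7.681
|b| = √((-9)² + (-3)² + (-9)²) = √171 ≈ 13.08
cos θ = (a·b)/(|a||b|) = 63/(7.681·13.08) ≈ 0.6272
θ = arccos(0.6272) ≈ 51.16°

51.16°


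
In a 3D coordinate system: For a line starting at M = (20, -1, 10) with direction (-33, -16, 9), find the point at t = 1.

P(t) = M + t·d
  = (20 + (-33)·1, -1 + (-16)·1, 10 + 9·1)
  = (20 - 33, -1 - 16, 10 + 9)
  = (-13, -17, 19)

(-13, -17, 19)


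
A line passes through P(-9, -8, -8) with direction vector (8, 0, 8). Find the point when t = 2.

P(t) = P + t·d
  = (-9 + 8·2, -8 + 0·2, -8 + 8·2)
  = (-9 + 16, -8 + 0, -8 + 16)
  = (7, -8, 8)

(7, -8, 8)


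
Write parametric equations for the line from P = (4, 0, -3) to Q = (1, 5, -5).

Direction vector d = Q - P = (1 - 4, 5 + 0, -5 + 3) = (-3, 5, -2)
Parametric form r = P + t·d:
x = 4 - 3t, y = 0 + 5t, z = -3 - 2t

x = 4 - 3t, y = 0 + 5t, z = -3 - 2t


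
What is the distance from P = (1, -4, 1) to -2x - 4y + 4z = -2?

distance = |a·x₀ + b·y₀ + c·z₀ - d| / √(a² + b² + c²)
  = |(-2)·1 + (-4)·(-4) + 4·1 - (-2)| / √((-2)² + (-4)² + 4²)
  = |-2 + 16 + 4 + 2| / √(4 + 16 + 16)
  = |20| / √36
  = 20 / 6
  ≈ 3.333

3.333


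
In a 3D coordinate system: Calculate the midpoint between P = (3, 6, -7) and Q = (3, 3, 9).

M = ((x₁+x₂)/2, (y₁+y₂)/2, (z₁+z₂)/2)
  = ((3 + 3)/2, (6 + 3)/2, (-7 + 9)/2)
  = (6/2, 9/2, 2/2)
  = (3, 4.5, 1)

(3, 4.5, 1)


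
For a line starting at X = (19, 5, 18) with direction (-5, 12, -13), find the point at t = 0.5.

P(t) = X + t·d
  = (19 + (-5)·0.5, 5 + 12·0.5, 18 + (-13)·0.5)
  = (19 - 2.5, 5 + 6, 18 - 6.5)
  = (16.5, 11, 11.5)

(16.5, 11, 11.5)


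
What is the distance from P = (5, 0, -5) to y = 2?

distance = |a·x₀ + b·y₀ + c·z₀ - d| / √(a² + b² + c²)
  = |0·5 + 1·0 + 0·(-5) - 2| / √(0² + 1² + 0²)
  = |0 + 0 + 0 - 2| / √(0 + 1 + 0)
  = |-2| / √1
  = 2 / 1
  ≈ 2

2


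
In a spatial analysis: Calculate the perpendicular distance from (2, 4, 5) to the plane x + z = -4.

distance = |a·x₀ + b·y₀ + c·z₀ - d| / √(a² + b² + c²)
  = |1·2 + 0·4 + 1·5 - (-4)| / √(1² + 0² + 1²)
  = |2 + 0 + 5 + 4| / √(1 + 0 + 1)
  = |11| / √2
  = 11 / 1.414
  ≈ 7.778

7.778


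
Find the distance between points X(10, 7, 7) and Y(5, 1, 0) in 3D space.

d = √[(x₂-x₁)² + (y₂-y₁)² + (z₂-z₁)²]
  = √[(-5)² + (-6)² + (-7)²]
  = √[25 + 36 + 49]
  = √110
  ≈ 10.49

10.49


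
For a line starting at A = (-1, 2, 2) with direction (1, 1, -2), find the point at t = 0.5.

P(t) = A + t·d
  = (-1 + 1·0.5, 2 + 1·0.5, 2 + (-2)·0.5)
  = (-1 + 0.5, 2 + 0.5, 2 - 1)
  = (-0.5, 2.5, 1)

(-0.5, 2.5, 1)


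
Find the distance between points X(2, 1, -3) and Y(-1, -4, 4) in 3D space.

d = √[(x₂-x₁)² + (y₂-y₁)² + (z₂-z₁)²]
  = √[(-3)² + (-5)² + 7²]
  = √[9 + 25 + 49]
  = √83
  ≈ 9.11

9.11


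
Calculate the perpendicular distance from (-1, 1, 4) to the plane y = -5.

distance = |a·x₀ + b·y₀ + c·z₀ - d| / √(a² + b² + c²)
  = |0·(-1) + 1·1 + 0·4 - (-5)| / √(0² + 1² + 0²)
  = |0 + 1 + 0 + 5| / √(0 + 1 + 0)
  = |6| / √1
  = 6 / 1
  ≈ 6

6


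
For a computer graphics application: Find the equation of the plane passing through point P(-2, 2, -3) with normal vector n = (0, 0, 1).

The plane through P with normal n = (a, b, c) satisfies n·(r - P) = 0,
i.e. ax + by + cz = a·x₀ + b·y₀ + c·z₀.
d = 0·(-2) + 0·2 + 1·(-3)
  = 0 + 0 - 3
  = -3
Equation: z = -3

z = -3


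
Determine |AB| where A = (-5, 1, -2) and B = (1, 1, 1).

d = √[(x₂-x₁)² + (y₂-y₁)² + (z₂-z₁)²]
  = √[6² + 0² + 3²]
  = √[36 + 0 + 9]
  = √45
  ≈ 6.708

6.708


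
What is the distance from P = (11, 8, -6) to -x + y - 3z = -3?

distance = |a·x₀ + b·y₀ + c·z₀ - d| / √(a² + b² + c²)
  = |(-1)·11 + 1·8 + (-3)·(-6) - (-3)| / √((-1)² + 1² + (-3)²)
  = |-11 + 8 + 18 + 3| / √(1 + 1 + 9)
  = |18| / √11
  = 18 / 3.317
  ≈ 5.427

5.427


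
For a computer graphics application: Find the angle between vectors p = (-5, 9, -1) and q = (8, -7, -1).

p·q = (-5)·8 + 9·(-7) + (-1)·(-1) = -40 - 63 + 1 = -102
|p| = √((-5)² + 9² + (-1)²) = √107 ≈ 10.34
|q| = √(8² + (-7)² + (-1)²) = √114 ≈ 10.68
cos θ = (p·q)/(|p||q|) = -102/(10.34·10.68) ≈ -0.9235
θ = arccos(-0.9235) ≈ 157.4°

157.4°


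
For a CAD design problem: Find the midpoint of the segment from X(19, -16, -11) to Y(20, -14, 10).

M = ((x₁+x₂)/2, (y₁+y₂)/2, (z₁+z₂)/2)
  = ((19 + 20)/2, (-16 - 14)/2, (-11 + 10)/2)
  = (39/2, -30/2, -1/2)
  = (19.5, -15, -0.5)

(19.5, -15, -0.5)


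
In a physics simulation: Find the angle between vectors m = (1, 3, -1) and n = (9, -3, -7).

m·n = 1·9 + 3·(-3) + (-1)·(-7) = 9 - 9 + 7 = 7
|m| = √(1² + 3² + (-1)²) = √11 ≈ 3.317
|n| = √(9² + (-3)² + (-7)²) = √139 ≈ 11.79
cos θ = (m·n)/(|m||n|) = 7/(3.317·11.79) ≈ 0.179
θ = arccos(0.179) ≈ 79.69°

79.69°


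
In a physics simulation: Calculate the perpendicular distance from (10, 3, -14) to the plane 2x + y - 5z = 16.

distance = |a·x₀ + b·y₀ + c·z₀ - d| / √(a² + b² + c²)
  = |2·10 + 1·3 + (-5)·(-14) - 16| / √(2² + 1² + (-5)²)
  = |20 + 3 + 70 - 16| / √(4 + 1 + 25)
  = |77| / √30
  = 77 / 5.477
  ≈ 14.06

14.06


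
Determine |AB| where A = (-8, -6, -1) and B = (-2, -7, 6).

d = √[(x₂-x₁)² + (y₂-y₁)² + (z₂-z₁)²]
  = √[6² + (-1)² + 7²]
  = √[36 + 1 + 49]
  = √86
  ≈ 9.274

9.274


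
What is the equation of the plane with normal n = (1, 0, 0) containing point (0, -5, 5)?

The plane through P with normal n = (a, b, c) satisfies n·(r - P) = 0,
i.e. ax + by + cz = a·x₀ + b·y₀ + c·z₀.
d = 1·0 + 0·(-5) + 0·5
  = 0 + 0 + 0
  = 0
Equation: x = 0

x = 0


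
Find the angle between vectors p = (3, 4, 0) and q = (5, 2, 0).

p·q = 3·5 + 4·2 + 0·0 = 15 + 8 + 0 = 23
|p| = √(3² + 4² + 0²) = √25 ≈ 5
|q| = √(5² + 2² + 0²) = √29 ≈ 5.385
cos θ = (p·q)/(|p||q|) = 23/(5·5.385) ≈ 0.8542
θ = arccos(0.8542) ≈ 31.33°

31.33°


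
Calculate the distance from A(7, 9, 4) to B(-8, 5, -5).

d = √[(x₂-x₁)² + (y₂-y₁)² + (z₂-z₁)²]
  = √[(-15)² + (-4)² + (-9)²]
  = √[225 + 16 + 81]
  = √322
  ≈ 17.94

17.94


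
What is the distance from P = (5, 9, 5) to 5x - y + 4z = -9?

distance = |a·x₀ + b·y₀ + c·z₀ - d| / √(a² + b² + c²)
  = |5·5 + (-1)·9 + 4·5 - (-9)| / √(5² + (-1)² + 4²)
  = |25 - 9 + 20 + 9| / √(25 + 1 + 16)
  = |45| / √42
  = 45 / 6.481
  ≈ 6.944

6.944


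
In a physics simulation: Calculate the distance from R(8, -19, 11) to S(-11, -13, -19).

d = √[(x₂-x₁)² + (y₂-y₁)² + (z₂-z₁)²]
  = √[(-19)² + 6² + (-30)²]
  = √[361 + 36 + 900]
  = √1297
  ≈ 36.01

36.01


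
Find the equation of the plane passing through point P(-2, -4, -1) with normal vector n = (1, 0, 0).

The plane through P with normal n = (a, b, c) satisfies n·(r - P) = 0,
i.e. ax + by + cz = a·x₀ + b·y₀ + c·z₀.
d = 1·(-2) + 0·(-4) + 0·(-1)
  = -2 + 0 + 0
  = -2
Equation: x = -2

x = -2


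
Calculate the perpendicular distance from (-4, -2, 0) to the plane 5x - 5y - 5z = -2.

distance = |a·x₀ + b·y₀ + c·z₀ - d| / √(a² + b² + c²)
  = |5·(-4) + (-5)·(-2) + (-5)·0 - (-2)| / √(5² + (-5)² + (-5)²)
  = |-20 + 10 + 0 + 2| / √(25 + 25 + 25)
  = |-8| / √75
  = 8 / 8.66
  ≈ 0.9238

0.9238


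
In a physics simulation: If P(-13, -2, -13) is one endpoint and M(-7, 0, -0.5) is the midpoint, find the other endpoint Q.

Q = 2M - P
  = (2·(-7) - (-13), 2·0 - (-2), 2·(-0.5) - (-13))
  = (-14 + 13, 0 + 2, -1 + 13)
  = (-1, 2, 12)

(-1, 2, 12)


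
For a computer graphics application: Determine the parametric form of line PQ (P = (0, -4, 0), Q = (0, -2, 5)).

Direction vector d = Q - P = (0 + 0, -2 + 4, 5 + 0) = (0, 2, 5)
Parametric form r = P + t·d:
x = 0, y = -4 + 2t, z = 0 + 5t

x = 0, y = -4 + 2t, z = 0 + 5t


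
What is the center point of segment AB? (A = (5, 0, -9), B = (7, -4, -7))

M = ((x₁+x₂)/2, (y₁+y₂)/2, (z₁+z₂)/2)
  = ((5 + 7)/2, (0 - 4)/2, (-9 - 7)/2)
  = (12/2, -4/2, -16/2)
  = (6, -2, -8)

(6, -2, -8)


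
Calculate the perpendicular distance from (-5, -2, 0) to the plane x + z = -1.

distance = |a·x₀ + b·y₀ + c·z₀ - d| / √(a² + b² + c²)
  = |1·(-5) + 0·(-2) + 1·0 - (-1)| / √(1² + 0² + 1²)
  = |-5 + 0 + 0 + 1| / √(1 + 0 + 1)
  = |-4| / √2
  = 4 / 1.414
  ≈ 2.828

2.828


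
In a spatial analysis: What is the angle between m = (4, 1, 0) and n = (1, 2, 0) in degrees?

m·n = 4·1 + 1·2 + 0·0 = 4 + 2 + 0 = 6
|m| = √(4² + 1² + 0²) = √17 ≈ 4.123
|n| = √(1² + 2² + 0²) = √5 ≈ 2.236
cos θ = (m·n)/(|m||n|) = 6/(4.123·2.236) ≈ 0.6508
θ = arccos(0.6508) ≈ 49.4°

49.4°


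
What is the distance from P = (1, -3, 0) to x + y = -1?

distance = |a·x₀ + b·y₀ + c·z₀ - d| / √(a² + b² + c²)
  = |1·1 + 1·(-3) + 0·0 - (-1)| / √(1² + 1² + 0²)
  = |1 - 3 + 0 + 1| / √(1 + 1 + 0)
  = |-1| / √2
  = 1 / 1.414
  ≈ 0.7071

0.7071


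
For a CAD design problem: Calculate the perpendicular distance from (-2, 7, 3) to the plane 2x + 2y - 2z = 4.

distance = |a·x₀ + b·y₀ + c·z₀ - d| / √(a² + b² + c²)
  = |2·(-2) + 2·7 + (-2)·3 - 4| / √(2² + 2² + (-2)²)
  = |-4 + 14 - 6 - 4| / √(4 + 4 + 4)
  = |0| / √12
  = 0 / 3.464
  ≈ 0

0


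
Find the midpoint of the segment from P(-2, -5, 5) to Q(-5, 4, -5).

M = ((x₁+x₂)/2, (y₁+y₂)/2, (z₁+z₂)/2)
  = ((-2 - 5)/2, (-5 + 4)/2, (5 - 5)/2)
  = (-7/2, -1/2, 0/2)
  = (-3.5, -0.5, 0)

(-3.5, -0.5, 0)


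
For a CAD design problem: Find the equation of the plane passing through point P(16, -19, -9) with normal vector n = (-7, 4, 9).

The plane through P with normal n = (a, b, c) satisfies n·(r - P) = 0,
i.e. ax + by + cz = a·x₀ + b·y₀ + c·z₀.
d = (-7)·16 + 4·(-19) + 9·(-9)
  = -112 - 76 - 81
  = -269
Equation: -7x + 4y + 9z = -269

-7x + 4y + 9z = -269


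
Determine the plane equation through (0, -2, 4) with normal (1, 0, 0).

The plane through P with normal n = (a, b, c) satisfies n·(r - P) = 0,
i.e. ax + by + cz = a·x₀ + b·y₀ + c·z₀.
d = 1·0 + 0·(-2) + 0·4
  = 0 + 0 + 0
  = 0
Equation: x = 0

x = 0


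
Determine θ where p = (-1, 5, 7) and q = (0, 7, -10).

p·q = (-1)·0 + 5·7 + 7·(-10) = 0 + 35 - 70 = -35
|p| = √((-1)² + 5² + 7²) = √75 ≈ 8.66
|q| = √(0² + 7² + (-10)²) = √149 ≈ 12.21
cos θ = (p·q)/(|p||q|) = -35/(8.66·12.21) ≈ -0.3311
θ = arccos(-0.3311) ≈ 109.3°

109.3°


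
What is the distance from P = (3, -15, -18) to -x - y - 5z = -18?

distance = |a·x₀ + b·y₀ + c·z₀ - d| / √(a² + b² + c²)
  = |(-1)·3 + (-1)·(-15) + (-5)·(-18) - (-18)| / √((-1)² + (-1)² + (-5)²)
  = |-3 + 15 + 90 + 18| / √(1 + 1 + 25)
  = |120| / √27
  = 120 / 5.196
  ≈ 23.09

23.09


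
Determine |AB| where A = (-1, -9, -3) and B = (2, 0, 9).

d = √[(x₂-x₁)² + (y₂-y₁)² + (z₂-z₁)²]
  = √[3² + 9² + 12²]
  = √[9 + 81 + 144]
  = √234
  ≈ 15.3

15.3


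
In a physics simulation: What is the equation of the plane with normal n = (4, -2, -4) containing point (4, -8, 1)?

The plane through P with normal n = (a, b, c) satisfies n·(r - P) = 0,
i.e. ax + by + cz = a·x₀ + b·y₀ + c·z₀.
d = 4·4 + (-2)·(-8) + (-4)·1
  = 16 + 16 - 4
  = 28
Equation: 4x - 2y - 4z = 28

4x - 2y - 4z = 28


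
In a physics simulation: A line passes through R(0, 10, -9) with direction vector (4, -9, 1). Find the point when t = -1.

P(t) = R + t·d
  = (0 + 4·(-1), 10 + (-9)·(-1), -9 + 1·(-1))
  = (0 - 4, 10 + 9, -9 - 1)
  = (-4, 19, -10)

(-4, 19, -10)


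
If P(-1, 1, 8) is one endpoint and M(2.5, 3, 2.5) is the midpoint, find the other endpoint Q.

Q = 2M - P
  = (2·2.5 - (-1), 2·3 - 1, 2·2.5 - 8)
  = (5 + 1, 6 - 1, 5 - 8)
  = (6, 5, -3)

(6, 5, -3)


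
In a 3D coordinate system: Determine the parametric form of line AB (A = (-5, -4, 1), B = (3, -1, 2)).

Direction vector d = B - A = (3 + 5, -1 + 4, 2 - 1) = (8, 3, 1)
Parametric form r = A + t·d:
x = -5 + 8t, y = -4 + 3t, z = 1 + t

x = -5 + 8t, y = -4 + 3t, z = 1 + t


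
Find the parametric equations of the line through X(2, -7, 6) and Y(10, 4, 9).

Direction vector d = Y - X = (10 - 2, 4 + 7, 9 - 6) = (8, 11, 3)
Parametric form r = X + t·d:
x = 2 + 8t, y = -7 + 11t, z = 6 + 3t

x = 2 + 8t, y = -7 + 11t, z = 6 + 3t


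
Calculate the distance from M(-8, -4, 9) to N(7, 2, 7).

d = √[(x₂-x₁)² + (y₂-y₁)² + (z₂-z₁)²]
  = √[15² + 6² + (-2)²]
  = √[225 + 36 + 4]
  = √265
  ≈ 16.28

16.28


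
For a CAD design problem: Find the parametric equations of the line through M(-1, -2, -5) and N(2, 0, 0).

Direction vector d = N - M = (2 + 1, 0 + 2, 0 + 5) = (3, 2, 5)
Parametric form r = M + t·d:
x = -1 + 3t, y = -2 + 2t, z = -5 + 5t

x = -1 + 3t, y = -2 + 2t, z = -5 + 5t


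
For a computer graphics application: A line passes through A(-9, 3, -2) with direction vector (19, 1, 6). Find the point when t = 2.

P(t) = A + t·d
  = (-9 + 19·2, 3 + 1·2, -2 + 6·2)
  = (-9 + 38, 3 + 2, -2 + 12)
  = (29, 5, 10)

(29, 5, 10)


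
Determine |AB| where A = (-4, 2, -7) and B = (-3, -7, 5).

d = √[(x₂-x₁)² + (y₂-y₁)² + (z₂-z₁)²]
  = √[1² + (-9)² + 12²]
  = √[1 + 81 + 144]
  = √226
  ≈ 15.03

15.03


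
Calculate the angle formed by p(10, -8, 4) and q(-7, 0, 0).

p·q = 10·(-7) + (-8)·0 + 4·0 = -70 + 0 + 0 = -70
|p| = √(10² + (-8)² + 4²) = √180 ≈ 13.42
|q| = √((-7)² + 0² + 0²) = √49 ≈ 7
cos θ = (p·q)/(|p||q|) = -70/(13.42·7) ≈ -0.7454
θ = arccos(-0.7454) ≈ 138.2°

138.2°


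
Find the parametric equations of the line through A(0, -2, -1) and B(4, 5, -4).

Direction vector d = B - A = (4 + 0, 5 + 2, -4 + 1) = (4, 7, -3)
Parametric form r = A + t·d:
x = 0 + 4t, y = -2 + 7t, z = -1 - 3t

x = 0 + 4t, y = -2 + 7t, z = -1 - 3t


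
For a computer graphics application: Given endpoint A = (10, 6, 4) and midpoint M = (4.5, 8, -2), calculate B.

B = 2M - A
  = (2·4.5 - 10, 2·8 - 6, 2·(-2) - 4)
  = (9 - 10, 16 - 6, -4 - 4)
  = (-1, 10, -8)

(-1, 10, -8)


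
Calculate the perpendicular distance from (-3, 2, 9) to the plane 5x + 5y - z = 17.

distance = |a·x₀ + b·y₀ + c·z₀ - d| / √(a² + b² + c²)
  = |5·(-3) + 5·2 + (-1)·9 - 17| / √(5² + 5² + (-1)²)
  = |-15 + 10 - 9 - 17| / √(25 + 25 + 1)
  = |-31| / √51
  = 31 / 7.141
  ≈ 4.341

4.341


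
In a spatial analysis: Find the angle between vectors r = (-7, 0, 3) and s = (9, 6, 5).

r·s = (-7)·9 + 0·6 + 3·5 = -63 + 0 + 15 = -48
|r| = √((-7)² + 0² + 3²) = √58 ≈ 7.616
|s| = √(9² + 6² + 5²) = √142 ≈ 11.92
cos θ = (r·s)/(|r||s|) = -48/(7.616·11.92) ≈ -0.5289
θ = arccos(-0.5289) ≈ 121.9°

121.9°


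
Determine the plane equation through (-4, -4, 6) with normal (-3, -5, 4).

The plane through P with normal n = (a, b, c) satisfies n·(r - P) = 0,
i.e. ax + by + cz = a·x₀ + b·y₀ + c·z₀.
d = (-3)·(-4) + (-5)·(-4) + 4·6
  = 12 + 20 + 24
  = 56
Equation: -3x - 5y + 4z = 56

-3x - 5y + 4z = 56


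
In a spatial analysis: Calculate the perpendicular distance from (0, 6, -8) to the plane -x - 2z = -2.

distance = |a·x₀ + b·y₀ + c·z₀ - d| / √(a² + b² + c²)
  = |(-1)·0 + 0·6 + (-2)·(-8) - (-2)| / √((-1)² + 0² + (-2)²)
  = |0 + 0 + 16 + 2| / √(1 + 0 + 4)
  = |18| / √5
  = 18 / 2.236
  ≈ 8.05

8.05


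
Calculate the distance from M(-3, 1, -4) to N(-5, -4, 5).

d = √[(x₂-x₁)² + (y₂-y₁)² + (z₂-z₁)²]
  = √[(-2)² + (-5)² + 9²]
  = √[4 + 25 + 81]
  = √110
  ≈ 10.49

10.49


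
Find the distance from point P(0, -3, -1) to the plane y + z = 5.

distance = |a·x₀ + b·y₀ + c·z₀ - d| / √(a² + b² + c²)
  = |0·0 + 1·(-3) + 1·(-1) - 5| / √(0² + 1² + 1²)
  = |0 - 3 - 1 - 5| / √(0 + 1 + 1)
  = |-9| / √2
  = 9 / 1.414
  ≈ 6.364

6.364


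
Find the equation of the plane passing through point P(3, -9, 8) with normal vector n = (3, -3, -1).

The plane through P with normal n = (a, b, c) satisfies n·(r - P) = 0,
i.e. ax + by + cz = a·x₀ + b·y₀ + c·z₀.
d = 3·3 + (-3)·(-9) + (-1)·8
  = 9 + 27 - 8
  = 28
Equation: 3x - 3y - z = 28

3x - 3y - z = 28


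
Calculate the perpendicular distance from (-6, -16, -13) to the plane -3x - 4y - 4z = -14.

distance = |a·x₀ + b·y₀ + c·z₀ - d| / √(a² + b² + c²)
  = |(-3)·(-6) + (-4)·(-16) + (-4)·(-13) - (-14)| / √((-3)² + (-4)² + (-4)²)
  = |18 + 64 + 52 + 14| / √(9 + 16 + 16)
  = |148| / √41
  = 148 / 6.403
  ≈ 23.11

23.11


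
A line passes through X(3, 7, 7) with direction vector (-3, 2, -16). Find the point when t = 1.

P(t) = X + t·d
  = (3 + (-3)·1, 7 + 2·1, 7 + (-16)·1)
  = (3 - 3, 7 + 2, 7 - 16)
  = (0, 9, -9)

(0, 9, -9)


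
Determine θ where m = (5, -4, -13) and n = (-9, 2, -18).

m·n = 5·(-9) + (-4)·2 + (-13)·(-18) = -45 - 8 + 234 = 181
|m| = √(5² + (-4)² + (-13)²) = √210 ≈ 14.49
|n| = √((-9)² + 2² + (-18)²) = √409 ≈ 20.22
cos θ = (m·n)/(|m||n|) = 181/(14.49·20.22) ≈ 0.6176
θ = arccos(0.6176) ≈ 51.86°

51.86°


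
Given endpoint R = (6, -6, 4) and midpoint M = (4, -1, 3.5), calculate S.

S = 2M - R
  = (2·4 - 6, 2·(-1) - (-6), 2·3.5 - 4)
  = (8 - 6, -2 + 6, 7 - 4)
  = (2, 4, 3)

(2, 4, 3)


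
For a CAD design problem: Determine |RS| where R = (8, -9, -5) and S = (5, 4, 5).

d = √[(x₂-x₁)² + (y₂-y₁)² + (z₂-z₁)²]
  = √[(-3)² + 13² + 10²]
  = √[9 + 169 + 100]
  = √278
  ≈ 16.67

16.67


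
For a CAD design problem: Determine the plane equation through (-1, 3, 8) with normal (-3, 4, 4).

The plane through P with normal n = (a, b, c) satisfies n·(r - P) = 0,
i.e. ax + by + cz = a·x₀ + b·y₀ + c·z₀.
d = (-3)·(-1) + 4·3 + 4·8
  = 3 + 12 + 32
  = 47
Equation: -3x + 4y + 4z = 47

-3x + 4y + 4z = 47


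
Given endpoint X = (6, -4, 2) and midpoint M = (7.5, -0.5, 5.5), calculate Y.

Y = 2M - X
  = (2·7.5 - 6, 2·(-0.5) - (-4), 2·5.5 - 2)
  = (15 - 6, -1 + 4, 11 - 2)
  = (9, 3, 9)

(9, 3, 9)


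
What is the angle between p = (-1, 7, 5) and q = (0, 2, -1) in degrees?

p·q = (-1)·0 + 7·2 + 5·(-1) = 0 + 14 - 5 = 9
|p| = √((-1)² + 7² + 5²) = √75 ≈ 8.66
|q| = √(0² + 2² + (-1)²) = √5 ≈ 2.236
cos θ = (p·q)/(|p||q|) = 9/(8.66·2.236) ≈ 0.4648
θ = arccos(0.4648) ≈ 62.31°

62.31°


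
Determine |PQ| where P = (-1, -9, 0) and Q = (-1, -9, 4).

d = √[(x₂-x₁)² + (y₂-y₁)² + (z₂-z₁)²]
  = √[0² + 0² + 4²]
  = √[0 + 0 + 16]
  = √16
  ≈ 4

4


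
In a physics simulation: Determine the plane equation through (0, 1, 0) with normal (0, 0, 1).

The plane through P with normal n = (a, b, c) satisfies n·(r - P) = 0,
i.e. ax + by + cz = a·x₀ + b·y₀ + c·z₀.
d = 0·0 + 0·1 + 1·0
  = 0 + 0 + 0
  = 0
Equation: z = 0

z = 0


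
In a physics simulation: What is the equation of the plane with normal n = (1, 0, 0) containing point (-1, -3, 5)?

The plane through P with normal n = (a, b, c) satisfies n·(r - P) = 0,
i.e. ax + by + cz = a·x₀ + b·y₀ + c·z₀.
d = 1·(-1) + 0·(-3) + 0·5
  = -1 + 0 + 0
  = -1
Equation: x = -1

x = -1


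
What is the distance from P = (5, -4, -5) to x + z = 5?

distance = |a·x₀ + b·y₀ + c·z₀ - d| / √(a² + b² + c²)
  = |1·5 + 0·(-4) + 1·(-5) - 5| / √(1² + 0² + 1²)
  = |5 + 0 - 5 - 5| / √(1 + 0 + 1)
  = |-5| / √2
  = 5 / 1.414
  ≈ 3.536

3.536


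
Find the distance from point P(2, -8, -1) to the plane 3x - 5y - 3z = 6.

distance = |a·x₀ + b·y₀ + c·z₀ - d| / √(a² + b² + c²)
  = |3·2 + (-5)·(-8) + (-3)·(-1) - 6| / √(3² + (-5)² + (-3)²)
  = |6 + 40 + 3 - 6| / √(9 + 25 + 9)
  = |43| / √43
  = 43 / 6.557
  ≈ 6.557

6.557


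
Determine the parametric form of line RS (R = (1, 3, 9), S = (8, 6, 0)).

Direction vector d = S - R = (8 - 1, 6 - 3, 0 - 9) = (7, 3, -9)
Parametric form r = R + t·d:
x = 1 + 7t, y = 3 + 3t, z = 9 - 9t

x = 1 + 7t, y = 3 + 3t, z = 9 - 9t


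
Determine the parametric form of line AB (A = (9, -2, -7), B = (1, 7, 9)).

Direction vector d = B - A = (1 - 9, 7 + 2, 9 + 7) = (-8, 9, 16)
Parametric form r = A + t·d:
x = 9 - 8t, y = -2 + 9t, z = -7 + 16t

x = 9 - 8t, y = -2 + 9t, z = -7 + 16t


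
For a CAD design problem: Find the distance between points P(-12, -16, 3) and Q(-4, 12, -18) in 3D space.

d = √[(x₂-x₁)² + (y₂-y₁)² + (z₂-z₁)²]
  = √[8² + 28² + (-21)²]
  = √[64 + 784 + 441]
  = √1289
  ≈ 35.9

35.9


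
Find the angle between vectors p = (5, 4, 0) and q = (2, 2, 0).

p·q = 5·2 + 4·2 + 0·0 = 10 + 8 + 0 = 18
|p| = √(5² + 4² + 0²) = √41 ≈ 6.403
|q| = √(2² + 2² + 0²) = √8 ≈ 2.828
cos θ = (p·q)/(|p||q|) = 18/(6.403·2.828) ≈ 0.9939
θ = arccos(0.9939) ≈ 6.34°

6.34°


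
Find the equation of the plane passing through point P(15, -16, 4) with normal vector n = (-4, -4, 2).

The plane through P with normal n = (a, b, c) satisfies n·(r - P) = 0,
i.e. ax + by + cz = a·x₀ + b·y₀ + c·z₀.
d = (-4)·15 + (-4)·(-16) + 2·4
  = -60 + 64 + 8
  = 12
Equation: -4x - 4y + 2z = 12

-4x - 4y + 2z = 12


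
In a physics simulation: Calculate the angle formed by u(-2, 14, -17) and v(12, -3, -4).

u·v = (-2)·12 + 14·(-3) + (-17)·(-4) = -24 - 42 + 68 = 2
|u| = √((-2)² + 14² + (-17)²) = √489 ≈ 22.11
|v| = √(12² + (-3)² + (-4)²) = √169 ≈ 13
cos θ = (u·v)/(|u||v|) = 2/(22.11·13) ≈ 0.006957
θ = arccos(0.006957) ≈ 89.6°

89.6°


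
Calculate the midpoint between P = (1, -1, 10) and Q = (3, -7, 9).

M = ((x₁+x₂)/2, (y₁+y₂)/2, (z₁+z₂)/2)
  = ((1 + 3)/2, (-1 - 7)/2, (10 + 9)/2)
  = (4/2, -8/2, 19/2)
  = (2, -4, 9.5)

(2, -4, 9.5)


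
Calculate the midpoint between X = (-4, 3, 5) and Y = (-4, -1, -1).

M = ((x₁+x₂)/2, (y₁+y₂)/2, (z₁+z₂)/2)
  = ((-4 - 4)/2, (3 - 1)/2, (5 - 1)/2)
  = (-8/2, 2/2, 4/2)
  = (-4, 1, 2)

(-4, 1, 2)


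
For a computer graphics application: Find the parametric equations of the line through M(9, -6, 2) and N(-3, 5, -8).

Direction vector d = N - M = (-3 - 9, 5 + 6, -8 - 2) = (-12, 11, -10)
Parametric form r = M + t·d:
x = 9 - 12t, y = -6 + 11t, z = 2 - 10t

x = 9 - 12t, y = -6 + 11t, z = 2 - 10t
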